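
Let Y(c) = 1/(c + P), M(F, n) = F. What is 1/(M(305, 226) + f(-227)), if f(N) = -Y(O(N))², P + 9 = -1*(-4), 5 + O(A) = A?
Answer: 56169/17131544 ≈ 0.0032787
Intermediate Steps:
O(A) = -5 + A
P = -5 (P = -9 - 1*(-4) = -9 + 4 = -5)
Y(c) = 1/(-5 + c) (Y(c) = 1/(c - 5) = 1/(-5 + c))
f(N) = -1/(-10 + N)² (f(N) = -(1/(-5 + (-5 + N)))² = -(1/(-10 + N))² = -1/(-10 + N)²)
1/(M(305, 226) + f(-227)) = 1/(305 - 1/(-10 - 227)²) = 1/(305 - 1/(-237)²) = 1/(305 - 1*1/56169) = 1/(305 - 1/56169) = 1/(17131544/56169) = 56169/17131544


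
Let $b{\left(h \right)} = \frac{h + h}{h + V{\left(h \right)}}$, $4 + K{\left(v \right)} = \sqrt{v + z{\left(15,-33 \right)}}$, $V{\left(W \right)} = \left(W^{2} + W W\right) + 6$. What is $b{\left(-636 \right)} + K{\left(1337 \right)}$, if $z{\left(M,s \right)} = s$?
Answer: $- \frac{539120}{134727} + 2 \sqrt{326} \approx 32.109$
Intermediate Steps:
$V{\left(W \right)} = 6 + 2 W^{2}$ ($V{\left(W \right)} = \left(W^{2} + W^{2}\right) + 6 = 2 W^{2} + 6 = 6 + 2 W^{2}$)
$K{\left(v \right)} = -4 + \sqrt{-33 + v}$ ($K{\left(v \right)} = -4 + \sqrt{v - 33} = -4 + \sqrt{-33 + v}$)
$b{\left(h \right)} = \frac{2 h}{6 + h + 2 h^{2}}$ ($b{\left(h \right)} = \frac{h + h}{h + \left(6 + 2 h^{2}\right)} = \frac{2 h}{6 + h + 2 h^{2}}$)
$b{\left(-636 \right)} + K{\left(1337 \right)} = 2 \left(-636\right) \frac{1}{6 - 636 + 2 \left(-636\right)^{2}} - \left(4 - \sqrt{-33 + 1337}\right) = 2 \left(-636\right) \frac{1}{6 - 636 + 2 \cdot 404496} - \left(4 - \sqrt{1304}\right) = 2 \left(-636\right) \frac{1}{6 - 636 + 808992} - \left(4 - 2 \sqrt{326}\right) = 2 \left(-636\right) \frac{1}{808362} - \left(4 - 2 \sqrt{326}\right) = - \frac{212}{134727} - \left(4 - 2 \sqrt{326}\right) = - \frac{539120}{134727} + 2 \sqrt{326}$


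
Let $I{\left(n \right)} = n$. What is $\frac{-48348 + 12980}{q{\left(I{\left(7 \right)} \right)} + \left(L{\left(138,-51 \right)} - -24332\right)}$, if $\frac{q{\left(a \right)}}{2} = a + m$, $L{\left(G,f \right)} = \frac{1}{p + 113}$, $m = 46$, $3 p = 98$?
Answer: $- \frac{15455816}{10679409} \approx -1.4473$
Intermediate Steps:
$p = \frac{98}{3}$ ($p = \frac{1}{3} \cdot 98 = \frac{98}{3} \approx 32.667$)
$L{\left(G,f \right)} = \frac{3}{437}$ ($L{\left(G,f \right)} = \frac{1}{\frac{98}{3} + 113} = \frac{1}{\frac{437}{3}} = \frac{3}{437}$)
$q{\left(a \right)} = 92 + 2 a$ ($q{\left(a \right)} = 2 \left(a + 46\right) = 2 \left(46 + a\right) = 92 + 2 a$)
$\frac{-48348 + 12980}{q{\left(I{\left(7 \right)} \right)} + \left(L{\left(138,-51 \right)} - -24332\right)} = \frac{-48348 + 12980}{\left(92 + 2 \cdot 7\right) + \left(\frac{3}{437} - -24332\right)} = - \frac{35368}{\left(92 + 14\right) + \left(\frac{3}{437} + 24332\right)} = - \frac{35368}{106 + \frac{10633087}{437}} = - \frac{35368}{\frac{10679409}{437}} = \left(-35368\right) \frac{437}{10679409} = - \frac{15455816}{10679409}$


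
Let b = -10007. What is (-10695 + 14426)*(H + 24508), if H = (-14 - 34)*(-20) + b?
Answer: 57684991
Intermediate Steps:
H = -9047 (H = (-14 - 34)*(-20) - 10007 = -48*(-20) - 10007 = 960 - 10007 = -9047)
(-10695 + 14426)*(H + 24508) = (-10695 + 14426)*(-9047 + 24508) = 3731*15461 = 57684991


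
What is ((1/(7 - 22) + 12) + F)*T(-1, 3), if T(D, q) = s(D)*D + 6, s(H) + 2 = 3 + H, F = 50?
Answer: 1858/5 ≈ 371.60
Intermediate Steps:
s(H) = 1 + H (s(H) = -2 + (3 + H) = 1 + H)
T(D, q) = 6 + D*(1 + D) (T(D, q) = (1 + D)*D + 6 = D*(1 + D) + 6 = 6 + D*(1 + D))
((1/(7 - 22) + 12) + F)*T(-1, 3) = ((1/(7 - 22) + 12) + 50)*(6 - (1 - 1)) = ((1/(-15) + 12) + 50)*(6 - 1*0) = ((-1/15 + 12) + 50)*(6 + 0) = (179/15 + 50)*6 = (929/15)*6 = 1858/5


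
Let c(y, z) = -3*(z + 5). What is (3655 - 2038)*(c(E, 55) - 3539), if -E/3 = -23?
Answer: -6013623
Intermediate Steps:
E = 69 (E = -3*(-23) = 69)
c(y, z) = -15 - 3*z (c(y, z) = -3*(5 + z) = -15 - 3*z)
(3655 - 2038)*(c(E, 55) - 3539) = (3655 - 2038)*((-15 - 3*55) - 3539) = 1617*((-15 - 165) - 3539) = 1617*(-180 - 3539) = 1617*(-3719) = -6013623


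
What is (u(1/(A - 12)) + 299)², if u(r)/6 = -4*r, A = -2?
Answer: 4431025/49 ≈ 90429.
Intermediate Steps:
u(r) = -24*r (u(r) = 6*(-4*r) = -24*r)
(u(1/(A - 12)) + 299)² = (-24/(-2 - 12) + 299)² = (-24/(-14) + 299)² = (-24*(-1/14) + 299)² = (12/7 + 299)² = (2105/7)² = 4431025/49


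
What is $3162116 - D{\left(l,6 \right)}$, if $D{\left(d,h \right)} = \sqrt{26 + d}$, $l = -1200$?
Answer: $3162116 - i \sqrt{1174} \approx 3.1621 \cdot 10^{6} - 34.264 i$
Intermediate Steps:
$3162116 - D{\left(l,6 \right)} = 3162116 - \sqrt{26 - 1200} = 3162116 - \sqrt{-1174} = 3162116 - i \sqrt{1174}$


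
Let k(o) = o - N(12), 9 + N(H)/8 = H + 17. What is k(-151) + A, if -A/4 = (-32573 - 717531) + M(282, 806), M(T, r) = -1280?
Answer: 3005225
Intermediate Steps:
N(H) = 64 + 8*H (N(H) = -72 + 8*(H + 17) = -72 + 8*(17 + H) = -72 + (136 + 8*H) = 64 + 8*H)
A = 3005536 (A = -4*((-32573 - 717531) - 1280) = -4*(-750104 - 1280) = -4*(-751384) = 3005536)
k(o) = -160 + o (k(o) = o - (64 + 8*12) = o - (64 + 96) = o - 1*160 = o - 160 = -160 + o)
k(-151) + A = (-160 - 151) + 3005536 = -311 + 3005536 = 3005225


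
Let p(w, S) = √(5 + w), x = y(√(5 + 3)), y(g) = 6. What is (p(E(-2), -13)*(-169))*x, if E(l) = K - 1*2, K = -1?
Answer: -1014*√2 ≈ -1434.0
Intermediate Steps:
E(l) = -3 (E(l) = -1 - 1*2 = -1 - 2 = -3)
x = 6
(p(E(-2), -13)*(-169))*x = (√(5 - 3)*(-169))*6 = (√2*(-169))*6 = -169*√2*6 = -1014*√2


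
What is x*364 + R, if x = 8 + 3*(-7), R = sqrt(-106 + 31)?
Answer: -4732 + 5*I*sqrt(3) ≈ -4732.0 + 8.6602*I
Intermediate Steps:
R = 5*I*sqrt(3) (R = sqrt(-75) = 5*I*sqrt(3) ≈ 8.6602*I)
x = -13 (x = 8 - 21 = -13)
x*364 + R = -13*364 + 5*I*sqrt(3) = -4732 + 5*I*sqrt(3)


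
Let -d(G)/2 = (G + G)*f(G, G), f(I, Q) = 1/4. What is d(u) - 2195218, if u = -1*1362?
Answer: -2193856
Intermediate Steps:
f(I, Q) = ¼
u = -1362
d(G) = -G (d(G) = -2*(G + G)/4 = -2*2*G/4 = -G)
d(u) - 2195218 = -1*(-1362) - 2195218 = 1362 - 2195218 = -2193856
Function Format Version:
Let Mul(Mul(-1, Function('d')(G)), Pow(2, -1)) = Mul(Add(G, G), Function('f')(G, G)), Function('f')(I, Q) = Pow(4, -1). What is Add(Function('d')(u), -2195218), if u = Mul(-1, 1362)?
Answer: -2193856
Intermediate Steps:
Function('f')(I, Q) = Rational(1, 4)
u = -1362
Function('d')(G) = Mul(-1, G) (Function('d')(G) = Mul(-2, Mul(Add(G, G), Rational(1, 4))) = Mul(-2, Mul(Mul(2, G), Rational(1, 4))) = Mul(-2, Mul(Rational(1, 2), G)) = Mul(-1, G))
Add(Function('d')(u), -2195218) = Add(Mul(-1, -1362), -2195218) = Add(1362, -2195218) = -2193856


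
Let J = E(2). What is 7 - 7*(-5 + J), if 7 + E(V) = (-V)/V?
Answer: 98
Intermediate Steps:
E(V) = -8 (E(V) = -7 + (-V)/V = -7 - 1 = -8)
J = -8
7 - 7*(-5 + J) = 7 - 7*(-5 - 8) = 7 - 7*(-13) = 7 + 91 = 98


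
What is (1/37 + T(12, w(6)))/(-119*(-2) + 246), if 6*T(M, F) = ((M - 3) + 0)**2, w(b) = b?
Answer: 91/3256 ≈ 0.027948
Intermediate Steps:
T(M, F) = (-3 + M)**2/6 (T(M, F) = ((M - 3) + 0)**2/6 = ((-3 + M) + 0)**2/6 = (-3 + M)**2/6)
(1/37 + T(12, w(6)))/(-119*(-2) + 246) = (1/37 + (-3 + 12)**2/6)/(-119*(-2) + 246) = (1/37 + (1/6)*9**2)/(238 + 246) = (1/37 + (1/6)*81)/484 = (1/37 + 27/2)*(1/484) = (1001/74)*(1/484) = 91/3256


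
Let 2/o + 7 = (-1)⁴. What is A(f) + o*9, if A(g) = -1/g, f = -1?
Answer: -2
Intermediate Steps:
o = -⅓ (o = 2/(-7 + (-1)⁴) = 2/(-7 + 1) = 2/(-6) = 2*(-⅙) = -⅓ ≈ -0.33333)
A(f) + o*9 = -1/(-1) - ⅓*9 = -1*(-1) - 3 = 1 - 3 = -2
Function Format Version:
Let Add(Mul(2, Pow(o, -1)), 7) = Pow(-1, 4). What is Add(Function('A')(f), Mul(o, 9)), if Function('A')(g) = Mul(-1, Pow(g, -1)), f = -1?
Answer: -2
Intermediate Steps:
o = Rational(-1, 3) (o = Mul(2, Pow(Add(-7, Pow(-1, 4)), -1)) = Mul(2, Pow(Add(-7, 1), -1)) = Mul(2, Pow(-6, -1)) = Mul(2, Rational(-1, 6)) = Rational(-1, 3) ≈ -0.33333)
Add(Function('A')(f), Mul(o, 9)) = Add(Mul(-1, Pow(-1, -1)), Mul(Rational(-1, 3), 9)) = Add(Mul(-1, -1), -3) = Add(1, -3) = -2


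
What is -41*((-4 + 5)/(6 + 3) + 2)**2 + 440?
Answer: 20839/81 ≈ 257.27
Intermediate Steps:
-41*((-4 + 5)/(6 + 3) + 2)**2 + 440 = -41*(1/9 + 2)**2 + 440 = -41*(19/9)**2 + 440 = -41*361/81 + 440 = -14801/81 + 440 = 20839/81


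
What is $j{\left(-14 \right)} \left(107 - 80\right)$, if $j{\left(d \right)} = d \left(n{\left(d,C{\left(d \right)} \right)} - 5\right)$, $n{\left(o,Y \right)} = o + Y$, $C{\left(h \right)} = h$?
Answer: $12474$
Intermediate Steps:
$n{\left(o,Y \right)} = Y + o$
$j{\left(d \right)} = d \left(-5 + 2 d\right)$ ($j{\left(d \right)} = d \left(\left(d + d\right) - 5\right) = d \left(2 d - 5\right) = d \left(-5 + 2 d\right)$)
$j{\left(-14 \right)} \left(107 - 80\right) = - 14 \left(-5 + 2 \left(-14\right)\right) \left(107 - 80\right) = - 14 \left(-5 - 28\right) \left(107 - 80\right) = \left(-14\right) \left(-33\right) 27 = 462 \cdot 27 = 12474$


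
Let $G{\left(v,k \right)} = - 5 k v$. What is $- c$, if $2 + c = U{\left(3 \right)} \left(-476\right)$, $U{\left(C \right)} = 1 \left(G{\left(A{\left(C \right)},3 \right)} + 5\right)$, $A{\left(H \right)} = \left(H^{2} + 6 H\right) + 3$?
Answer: $-211818$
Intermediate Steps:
$A{\left(H \right)} = 3 + H^{2} + 6 H$
$G{\left(v,k \right)} = - 5 k v$
$U{\left(C \right)} = -40 - 90 C - 15 C^{2}$ ($U{\left(C \right)} = 1 \left(\left(-5\right) 3 \left(3 + C^{2} + 6 C\right) + 5\right) = 1 \left(\left(-45 - 90 C - 15 C^{2}\right) + 5\right) = 1 \left(-40 - 90 C - 15 C^{2}\right) = -40 - 90 C - 15 C^{2}$)
$c = 211818$ ($c = -2 + \left(-40 - 270 - 15 \cdot 3^{2}\right) \left(-476\right) = -2 + \left(-40 - 270 - 135\right) \left(-476\right) = -2 - -211820 = -2 + 211820 = 211818$)
$- c = \left(-1\right) 211818 = -211818$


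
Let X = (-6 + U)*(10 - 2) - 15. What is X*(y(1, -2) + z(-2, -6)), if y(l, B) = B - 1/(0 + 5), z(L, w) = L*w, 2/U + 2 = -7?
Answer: -28567/45 ≈ -634.82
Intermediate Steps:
U = -2/9 (U = 2/(-2 - 7) = 2/(-9) = 2*(-⅑) = -2/9 ≈ -0.22222)
y(l, B) = -⅕ + B (y(l, B) = B - 1/5 = B - 1*⅕ = B - ⅕ = -⅕ + B)
X = -583/9 (X = (-6 - 2/9)*(10 - 2) - 15 = -56/9*8 - 15 = -448/9 - 15 = -583/9 ≈ -64.778)
X*(y(1, -2) + z(-2, -6)) = -583*((-⅕ - 2) - 2*(-6))/9 = -583*(-11/5 + 12)/9 = -583/9*49/5 = -28567/45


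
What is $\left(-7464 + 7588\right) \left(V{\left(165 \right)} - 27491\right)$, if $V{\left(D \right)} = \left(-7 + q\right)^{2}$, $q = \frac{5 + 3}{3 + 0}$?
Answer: $- \frac{30659000}{9} \approx -3.4066 \cdot 10^{6}$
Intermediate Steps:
$q = \frac{8}{3} \approx 2.6667$
$V{\left(D \right)} = \frac{169}{9}$ ($V{\left(D \right)} = \left(-7 + \frac{8}{3}\right)^{2} = \left(- \frac{13}{3}\right)^{2} = \frac{169}{9}$)
$\left(-7464 + 7588\right) \left(V{\left(165 \right)} - 27491\right) = \left(-7464 + 7588\right) \left(\frac{169}{9} - 27491\right) = 124 \left(- \frac{247250}{9}\right) = - \frac{30659000}{9}$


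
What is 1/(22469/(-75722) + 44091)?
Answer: 75722/3338636233 ≈ 2.2681e-5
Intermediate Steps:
1/(22469/(-75722) + 44091) = 1/(22469*(-1/75722) + 44091) = 1/(-22469/75722 + 44091) = 1/(3338636233/75722) = 75722/3338636233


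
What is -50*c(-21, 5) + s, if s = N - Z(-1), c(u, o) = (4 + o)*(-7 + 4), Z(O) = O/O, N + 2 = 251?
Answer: 1598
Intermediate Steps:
N = 249 (N = -2 + 251 = 249)
Z(O) = 1
c(u, o) = -12 - 3*o (c(u, o) = (4 + o)*(-3) = -12 - 3*o)
s = 248 (s = 249 - 1*1 = 249 - 1 = 248)
-50*c(-21, 5) + s = -50*(-12 - 3*5) + 248 = -50*(-12 - 15) + 248 = -50*(-27) + 248 = 1350 + 248 = 1598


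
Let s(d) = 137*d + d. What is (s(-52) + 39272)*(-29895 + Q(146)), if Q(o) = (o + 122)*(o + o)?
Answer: 1552194656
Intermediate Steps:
s(d) = 138*d
Q(o) = 2*o*(122 + o) (Q(o) = (122 + o)*(2*o) = 2*o*(122 + o))
(s(-52) + 39272)*(-29895 + Q(146)) = (138*(-52) + 39272)*(-29895 + 2*146*(122 + 146)) = (-7176 + 39272)*(-29895 + 2*146*268) = 32096*(-29895 + 78256) = 32096*48361 = 1552194656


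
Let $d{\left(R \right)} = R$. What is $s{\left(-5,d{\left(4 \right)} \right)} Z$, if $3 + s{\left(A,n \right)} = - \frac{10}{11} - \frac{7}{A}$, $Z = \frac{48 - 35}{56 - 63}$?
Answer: $\frac{1794}{385} \approx 4.6597$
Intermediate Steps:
$Z = - \frac{13}{7}$ ($Z = \frac{13}{-7} = 13 \left(- \frac{1}{7}\right) = - \frac{13}{7} \approx -1.8571$)
$s{\left(A,n \right)} = - \frac{43}{11} - \frac{7}{A}$ ($s{\left(A,n \right)} = -3 - \left(\frac{10}{11} + \frac{7}{A}\right) = - \frac{43}{11} - \frac{7}{A}$)
$s{\left(-5,d{\left(4 \right)} \right)} Z = \left(- \frac{43}{11} - \frac{7}{-5}\right) \left(- \frac{13}{7}\right) = \left(- \frac{43}{11} - - \frac{7}{5}\right) \left(- \frac{13}{7}\right) = \left(- \frac{43}{11} + \frac{7}{5}\right) \left(- \frac{13}{7}\right) = \left(- \frac{138}{55}\right) \left(- \frac{13}{7}\right) = \frac{1794}{385}$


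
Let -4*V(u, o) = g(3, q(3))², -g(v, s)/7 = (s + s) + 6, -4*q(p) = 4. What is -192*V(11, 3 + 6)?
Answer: 37632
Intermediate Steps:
q(p) = -1 (q(p) = -¼*4 = -1)
g(v, s) = -42 - 14*s (g(v, s) = -7*((s + s) + 6) = -7*(2*s + 6) = -7*(6 + 2*s) = -42 - 14*s)
V(u, o) = -196 (V(u, o) = -(-42 - 14*(-1))²/4 = -(-42 + 14)²/4 = -¼*(-28)² = -¼*784 = -196)
-192*V(11, 3 + 6) = -192*(-196) = 37632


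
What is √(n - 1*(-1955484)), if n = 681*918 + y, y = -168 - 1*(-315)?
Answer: 19*√7149 ≈ 1606.5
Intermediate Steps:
y = 147 (y = -168 + 315 = 147)
n = 625305 (n = 681*918 + 147 = 625158 + 147 = 625305)
√(n - 1*(-1955484)) = √(625305 - 1*(-1955484)) = √(625305 + 1955484) = √2580789 = 19*√7149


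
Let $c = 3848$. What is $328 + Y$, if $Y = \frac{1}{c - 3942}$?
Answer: $\frac{30831}{94} \approx 327.99$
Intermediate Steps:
$Y = - \frac{1}{94}$ ($Y = \frac{1}{3848 - 3942} = \frac{1}{-94} = - \frac{1}{94} \approx -0.010638$)
$328 + Y = 328 - \frac{1}{94} = \frac{30831}{94}$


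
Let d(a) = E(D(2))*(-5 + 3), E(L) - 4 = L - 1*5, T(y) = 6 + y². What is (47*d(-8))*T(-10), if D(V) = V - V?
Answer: 9964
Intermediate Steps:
D(V) = 0
E(L) = -1 + L (E(L) = 4 + (L - 1*5) = 4 + (L - 5) = 4 + (-5 + L) = -1 + L)
d(a) = 2 (d(a) = (-1 + 0)*(-5 + 3) = -1*(-2) = 2)
(47*d(-8))*T(-10) = (47*2)*(6 + (-10)²) = 94*(6 + 100) = 94*106 = 9964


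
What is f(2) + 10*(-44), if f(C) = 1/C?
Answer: -879/2 ≈ -439.50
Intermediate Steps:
f(2) + 10*(-44) = 1/2 + 10*(-44) = ½ - 440 = -879/2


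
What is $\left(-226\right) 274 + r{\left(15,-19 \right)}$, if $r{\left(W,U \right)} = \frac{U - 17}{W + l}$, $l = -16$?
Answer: $-61888$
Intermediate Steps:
$r{\left(W,U \right)} = \frac{-17 + U}{-16 + W}$ ($r{\left(W,U \right)} = \frac{U - 17}{W - 16} = \frac{-17 + U}{-16 + W}$)
$\left(-226\right) 274 + r{\left(15,-19 \right)} = \left(-226\right) 274 + \frac{-17 - 19}{-16 + 15} = -61924 + \frac{1}{-1} \left(-36\right) = -61924 - -36 = -61924 + 36 = -61888$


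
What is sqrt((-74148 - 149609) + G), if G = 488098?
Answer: sqrt(264341) ≈ 514.14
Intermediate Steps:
sqrt((-74148 - 149609) + G) = sqrt((-74148 - 149609) + 488098) = sqrt(-223757 + 488098) = sqrt(264341)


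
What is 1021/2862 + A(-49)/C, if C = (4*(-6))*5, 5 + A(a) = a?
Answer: 23089/28620 ≈ 0.80674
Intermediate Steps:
A(a) = -5 + a
C = -120 (C = -24*5 = -120)
1021/2862 + A(-49)/C = 1021/2862 + (-5 - 49)/(-120) = 1021*(1/2862) - 54*(-1/120) = 1021/2862 + 9/20 = 23089/28620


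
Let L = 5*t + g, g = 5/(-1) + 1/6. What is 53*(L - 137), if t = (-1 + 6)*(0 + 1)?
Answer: -37153/6 ≈ -6192.2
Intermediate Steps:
g = -29/6 (g = 5*(-1) + 1*(1/6) = -5 + 1/6 = -29/6 ≈ -4.8333)
t = 5 (t = 5*1 = 5)
L = 121/6 (L = 5*5 - 29/6 = 25 - 29/6 = 121/6 ≈ 20.167)
53*(L - 137) = 53*(121/6 - 137) = 53*(-701/6) = -37153/6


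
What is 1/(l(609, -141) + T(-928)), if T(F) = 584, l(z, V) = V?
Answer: 1/443 ≈ 0.0022573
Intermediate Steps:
1/(l(609, -141) + T(-928)) = 1/(-141 + 584) = 1/443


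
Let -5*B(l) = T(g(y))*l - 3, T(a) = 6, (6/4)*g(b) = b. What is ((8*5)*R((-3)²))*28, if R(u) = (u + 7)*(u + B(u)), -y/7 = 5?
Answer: -21504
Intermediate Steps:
y = -35 (y = -7*5 = -35)
g(b) = 2*b/3
B(l) = ⅗ - 6*l/5 (B(l) = -(6*l - 3)/5 = -(-3 + 6*l)/5 = ⅗ - 6*l/5)
R(u) = (7 + u)*(⅗ - u/5) (R(u) = (u + 7)*(u + (⅗ - 6*u/5)) = (7 + u)*(⅗ - u/5))
((8*5)*R((-3)²))*28 = ((8*5)*(21/5 - ⅘*(-3)² - ((-3)²)²/5))*28 = (40*(21/5 - ⅘*9 - ⅕*9²))*28 = (40*(21/5 - 36/5 - ⅕*81))*28 = (40*(21/5 - 36/5 - 81/5))*28 = (40*(-96/5))*28 = -768*28 = -21504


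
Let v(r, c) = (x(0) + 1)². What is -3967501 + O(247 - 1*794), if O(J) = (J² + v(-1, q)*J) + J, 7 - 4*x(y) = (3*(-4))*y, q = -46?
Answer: -58767611/16 ≈ -3.6730e+6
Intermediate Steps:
x(y) = 7/4 + 3*y (x(y) = 7/4 - 3*(-4)*y/4 = 7/4 - (-3)*y = 7/4 + 3*y)
v(r, c) = 121/16 (v(r, c) = ((7/4 + 3*0) + 1)² = ((7/4 + 0) + 1)² = (7/4 + 1)² = (11/4)² = 121/16)
O(J) = J² + 137*J/16 (O(J) = (J² + 121*J/16) + J = J² + 137*J/16)
-3967501 + O(247 - 1*794) = -3967501 + (247 - 1*794)*(137 + 16*(247 - 1*794))/16 = -3967501 + (247 - 794)*(137 + 16*(247 - 794))/16 = -3967501 + (1/16)*(-547)*(137 + 16*(-547)) = -3967501 + (1/16)*(-547)*(137 - 8752) = -3967501 + (1/16)*(-547)*(-8615) = -3967501 + 4712405/16 = -58767611/16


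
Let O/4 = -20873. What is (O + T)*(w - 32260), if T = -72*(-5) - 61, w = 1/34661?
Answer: 8456673265617/3151 ≈ 2.6838e+9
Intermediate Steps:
O = -83492 (O = 4*(-20873) = -83492)
w = 1/34661 ≈ 2.8851e-5
T = 299 (T = 360 - 61 = 299)
(O + T)*(w - 32260) = (-83492 + 299)*(1/34661 - 32260) = -83193*(-1118163859/34661) = 8456673265617/3151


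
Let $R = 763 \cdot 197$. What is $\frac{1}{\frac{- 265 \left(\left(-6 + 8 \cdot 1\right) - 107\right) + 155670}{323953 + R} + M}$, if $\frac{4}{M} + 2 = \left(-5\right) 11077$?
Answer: $\frac{9305016}{3599483} \approx 2.5851$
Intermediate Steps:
$R = 150311$
$M = - \frac{4}{55387}$ ($M = \frac{4}{-2 - 55385} = \frac{4}{-55387} = 4 \left(- \frac{1}{55387}\right) = - \frac{4}{55387} \approx -7.2219 \cdot 10^{-5}$)
$\frac{1}{\frac{- 265 \left(\left(-6 + 8 \cdot 1\right) - 107\right) + 155670}{323953 + R} + M} = \frac{1}{\frac{- 265 \left(\left(-6 + 8 \cdot 1\right) - 107\right) + 155670}{323953 + 150311} - \frac{4}{55387}} = \frac{1}{\frac{- 265 \left(\left(-6 + 8\right) - 107\right) + 155670}{474264} - \frac{4}{55387}} = \frac{1}{\left(- 265 \left(2 - 107\right) + 155670\right) \frac{1}{474264} - \frac{4}{55387}} = \frac{1}{\left(\left(-265\right) \left(-105\right) + 155670\right) \frac{1}{474264} - \frac{4}{55387}} = \frac{1}{\left(27825 + 155670\right) \frac{1}{474264} - \frac{4}{55387}} = \frac{1}{183495 \cdot \frac{1}{474264} - \frac{4}{55387}} = \frac{1}{\frac{65}{168} - \frac{4}{55387}} = \frac{1}{\frac{3599483}{9305016}} = \frac{9305016}{3599483}$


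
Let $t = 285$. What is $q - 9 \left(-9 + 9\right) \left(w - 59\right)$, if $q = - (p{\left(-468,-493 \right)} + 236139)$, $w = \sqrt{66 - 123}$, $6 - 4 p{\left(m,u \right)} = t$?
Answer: $- \frac{944277}{4} \approx -2.3607 \cdot 10^{5}$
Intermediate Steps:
$p{\left(m,u \right)} = - \frac{279}{4}$ ($p{\left(m,u \right)} = \frac{3}{2} - \frac{285}{4} = - \frac{279}{4}$)
$w = i \sqrt{57}$ ($w = \sqrt{-57} = i \sqrt{57} \approx 7.5498 i$)
$q = - \frac{944277}{4}$ ($q = - (- \frac{279}{4} + 236139) = \left(-1\right) \frac{944277}{4} = - \frac{944277}{4} \approx -2.3607 \cdot 10^{5}$)
$q - 9 \left(-9 + 9\right) \left(w - 59\right) = - \frac{944277}{4} - 9 \left(-9 + 9\right) \left(i \sqrt{57} - 59\right) = - \frac{944277}{4} - 9 \cdot 0 \left(-59 + i \sqrt{57}\right) = - \frac{944277}{4} - 0 \left(-59 + i \sqrt{57}\right) = - \frac{944277}{4} - 0 = - \frac{944277}{4} + 0 = - \frac{944277}{4}$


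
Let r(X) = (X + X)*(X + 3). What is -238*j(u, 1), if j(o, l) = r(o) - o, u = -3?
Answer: -714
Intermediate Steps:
r(X) = 2*X*(3 + X) (r(X) = (2*X)*(3 + X) = 2*X*(3 + X))
j(o, l) = -o + 2*o*(3 + o) (j(o, l) = 2*o*(3 + o) - o = -o + 2*o*(3 + o))
-238*j(u, 1) = -(-714)*(5 + 2*(-3)) = -(-714)*(5 - 6) = -(-714)*(-1) = -238*3 = -714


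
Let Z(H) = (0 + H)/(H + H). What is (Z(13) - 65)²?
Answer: 16641/4 ≈ 4160.3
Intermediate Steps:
Z(H) = ½ (Z(H) = H/((2*H)) = H*(1/(2*H)) = ½)
(Z(13) - 65)² = (½ - 65)² = (-129/2)² = 16641/4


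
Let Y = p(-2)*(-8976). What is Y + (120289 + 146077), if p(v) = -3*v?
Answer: 212510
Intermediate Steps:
Y = -53856 (Y = -3*(-2)*(-8976) = 6*(-8976) = -53856)
Y + (120289 + 146077) = -53856 + (120289 + 146077) = -53856 + 266366 = 212510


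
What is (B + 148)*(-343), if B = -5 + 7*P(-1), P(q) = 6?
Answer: -63455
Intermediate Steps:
B = 37 (B = -5 + 7*6 = -5 + 42 = 37)
(B + 148)*(-343) = (37 + 148)*(-343) = 185*(-343) = -63455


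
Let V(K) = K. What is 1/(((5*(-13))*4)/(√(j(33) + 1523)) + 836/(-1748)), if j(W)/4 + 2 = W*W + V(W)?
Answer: 66033/1523219 - 17940*√667/1523219 ≈ -0.26082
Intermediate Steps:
j(W) = -8 + 4*W + 4*W² (j(W) = -8 + 4*(W*W + W) = -8 + 4*(W² + W) = -8 + 4*(W + W²) = -8 + (4*W + 4*W²) = -8 + 4*W + 4*W²)
1/(((5*(-13))*4)/(√(j(33) + 1523)) + 836/(-1748)) = 1/(((5*(-13))*4)/(√((-8 + 4*33 + 4*33²) + 1523)) + 836/(-1748)) = 1/((-65*4)/(√((-8 + 132 + 4*1089) + 1523)) + 836*(-1/1748)) = 1/(-260/√((-8 + 132 + 4356) + 1523) - 11/23) = 1/(-260/√(4480 + 1523) - 11/23) = 1/(-260*√667/2001 - 11/23) = 1/(-11/23 - 260*√667/2001)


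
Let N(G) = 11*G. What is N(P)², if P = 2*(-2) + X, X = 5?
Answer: 121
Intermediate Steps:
P = 1 (P = 2*(-2) + 5 = -4 + 5 = 1)
N(P)² = (11*1)² = 11² = 121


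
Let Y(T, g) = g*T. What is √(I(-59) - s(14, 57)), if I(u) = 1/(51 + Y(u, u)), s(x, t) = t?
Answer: I*√177768209/1766 ≈ 7.5498*I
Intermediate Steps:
Y(T, g) = T*g
I(u) = 1/(51 + u²) (I(u) = 1/(51 + u*u) = 1/(51 + u²))
√(I(-59) - s(14, 57)) = √(1/(51 + (-59)²) - 1*57) = √(1/(51 + 3481) - 57) = √(1/3532 - 57) = √(-201323/3532) = I*√177768209/1766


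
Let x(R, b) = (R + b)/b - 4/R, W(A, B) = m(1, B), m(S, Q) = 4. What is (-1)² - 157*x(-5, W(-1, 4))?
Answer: -1707/20 ≈ -85.350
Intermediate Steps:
W(A, B) = 4
x(R, b) = -4/R + (R + b)/b (x(R, b) = (R + b)/b - 4/R = -4/R + (R + b)/b)
(-1)² - 157*x(-5, W(-1, 4)) = (-1)² - 157*(1 - 4/(-5) - 5/4) = 1 - 157*(1 - 4*(-⅕) - 5*¼) = 1 - 157*(1 + ⅘ - 5/4) = 1 - 157*11/20 = 1 - 1727/20 = -1707/20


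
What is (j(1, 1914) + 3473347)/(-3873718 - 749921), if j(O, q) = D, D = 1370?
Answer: -1158239/1541213 ≈ -0.75151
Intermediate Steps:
j(O, q) = 1370
(j(1, 1914) + 3473347)/(-3873718 - 749921) = (1370 + 3473347)/(-3873718 - 749921) = 3474717/(-4623639) = 3474717*(-1/4623639) = -1158239/1541213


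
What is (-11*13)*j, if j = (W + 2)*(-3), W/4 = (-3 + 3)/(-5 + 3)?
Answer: 858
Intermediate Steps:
W = 0 (W = 4*((-3 + 3)/(-5 + 3)) = 4*(0/(-2)) = 4*(0*(-½)) = 4*0 = 0)
j = -6 (j = (0 + 2)*(-3) = 2*(-3) = -6)
(-11*13)*j = -11*13*(-6) = -143*(-6) = 858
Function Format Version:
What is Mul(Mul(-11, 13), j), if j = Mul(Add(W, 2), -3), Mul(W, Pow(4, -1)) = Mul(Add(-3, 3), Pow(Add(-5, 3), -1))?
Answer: 858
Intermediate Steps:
W = 0 (W = Mul(4, Mul(Add(-3, 3), Pow(Add(-5, 3), -1))) = Mul(4, Mul(0, Pow(-2, -1))) = Mul(4, Mul(0, Rational(-1, 2))) = Mul(4, 0) = 0)
j = -6 (j = Mul(Add(0, 2), -3) = Mul(2, -3) = -6)
Mul(Mul(-11, 13), j) = Mul(Mul(-11, 13), -6) = Mul(-143, -6) = 858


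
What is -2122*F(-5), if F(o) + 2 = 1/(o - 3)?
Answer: 18037/4 ≈ 4509.3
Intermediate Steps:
F(o) = -2 + 1/(-3 + o) (F(o) = -2 + 1/(o - 3) = -2 + 1/(-3 + o))
-2122*F(-5) = -2122*(7 - 2*(-5))/(-3 - 5) = -2122*(7 + 10)/(-8) = -(-1061)*17/4 = -2122*(-17/8) = 18037/4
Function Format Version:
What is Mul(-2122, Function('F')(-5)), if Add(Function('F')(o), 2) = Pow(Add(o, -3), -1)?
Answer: Rational(18037, 4) ≈ 4509.3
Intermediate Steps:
Function('F')(o) = Add(-2, Pow(Add(-3, o), -1)) (Function('F')(o) = Add(-2, Pow(Add(o, -3), -1)) = Add(-2, Pow(Add(-3, o), -1)))
Mul(-2122, Function('F')(-5)) = Mul(-2122, Mul(Pow(Add(-3, -5), -1), Add(7, Mul(-2, -5)))) = Mul(-2122, Mul(Pow(-8, -1), Add(7, 10))) = Mul(-2122, Mul(Rational(-1, 8), 17)) = Mul(-2122, Rational(-17, 8)) = Rational(18037, 4)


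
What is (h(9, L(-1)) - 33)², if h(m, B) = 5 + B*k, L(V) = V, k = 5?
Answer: 1089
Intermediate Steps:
h(m, B) = 5 + 5*B (h(m, B) = 5 + B*5 = 5 + 5*B)
(h(9, L(-1)) - 33)² = ((5 + 5*(-1)) - 33)² = ((5 - 5) - 33)² = (0 - 33)² = (-33)² = 1089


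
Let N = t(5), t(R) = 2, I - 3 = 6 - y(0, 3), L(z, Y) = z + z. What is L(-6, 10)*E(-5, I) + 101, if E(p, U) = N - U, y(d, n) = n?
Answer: 149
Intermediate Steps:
L(z, Y) = 2*z
I = 6 (I = 3 + (6 - 1*3) = 3 + (6 - 3) = 3 + 3 = 6)
N = 2
E(p, U) = 2 - U
L(-6, 10)*E(-5, I) + 101 = (2*(-6))*(2 - 1*6) + 101 = -12*(2 - 6) + 101 = -12*(-4) + 101 = 48 + 101 = 149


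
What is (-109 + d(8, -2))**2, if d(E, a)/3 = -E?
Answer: 17689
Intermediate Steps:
d(E, a) = -3*E (d(E, a) = 3*(-E) = -3*E)
(-109 + d(8, -2))**2 = (-109 - 3*8)**2 = (-109 - 24)**2 = (-133)**2 = 17689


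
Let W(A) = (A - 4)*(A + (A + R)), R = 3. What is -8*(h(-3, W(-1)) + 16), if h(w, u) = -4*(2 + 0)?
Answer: -64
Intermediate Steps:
W(A) = (-4 + A)*(3 + 2*A) (W(A) = (A - 4)*(A + (A + 3)) = (-4 + A)*(A + (3 + A)) = (-4 + A)*(3 + 2*A))
h(w, u) = -8 (h(w, u) = -4*2 = -8)
-8*(h(-3, W(-1)) + 16) = -8*(-8 + 16) = -8*8 = -64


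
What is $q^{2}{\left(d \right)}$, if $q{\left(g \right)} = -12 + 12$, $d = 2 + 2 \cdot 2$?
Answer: $0$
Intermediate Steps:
$d = 6$ ($d = 2 + 4 = 6$)
$q{\left(g \right)} = 0$
$q^{2}{\left(d \right)} = 0^{2} = 0$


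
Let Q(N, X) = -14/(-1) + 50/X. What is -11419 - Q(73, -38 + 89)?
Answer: -583133/51 ≈ -11434.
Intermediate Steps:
Q(N, X) = 14 + 50/X (Q(N, X) = -14*(-1) + 50/X = 14 + 50/X)
-11419 - Q(73, -38 + 89) = -11419 - (14 + 50/(-38 + 89)) = -11419 - (14 + 50/51) = -11419 - 1*764/51 = -11419 - 764/51 = -583133/51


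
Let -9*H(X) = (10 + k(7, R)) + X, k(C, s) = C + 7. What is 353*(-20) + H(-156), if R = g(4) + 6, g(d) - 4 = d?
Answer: -21136/3 ≈ -7045.3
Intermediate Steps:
g(d) = 4 + d
R = 14 (R = (4 + 4) + 6 = 8 + 6 = 14)
k(C, s) = 7 + C
H(X) = -8/3 - X/9 (H(X) = -((10 + (7 + 7)) + X)/9 = -((10 + 14) + X)/9 = -(24 + X)/9 = -8/3 - X/9)
353*(-20) + H(-156) = 353*(-20) + (-8/3 - ⅑*(-156)) = -7060 + (-8/3 + 52/3) = -7060 + 44/3 = -21136/3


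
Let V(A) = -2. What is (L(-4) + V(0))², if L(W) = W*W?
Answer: 196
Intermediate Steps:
L(W) = W²
(L(-4) + V(0))² = ((-4)² - 2)² = (16 - 2)² = 14² = 196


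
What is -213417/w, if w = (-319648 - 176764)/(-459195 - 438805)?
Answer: -47912116500/124103 ≈ -3.8607e+5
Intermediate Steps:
w = 124103/224500 (w = -496412/(-898000) = -496412*(-1/898000) = 124103/224500 ≈ 0.55280)
-213417/w = -213417/124103/224500 = -213417*224500/124103 = -47912116500/124103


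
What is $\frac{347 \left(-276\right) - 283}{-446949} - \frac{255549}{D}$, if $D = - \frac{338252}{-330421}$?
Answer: $- \frac{37739785122304561}{151181393148} \approx -2.4963 \cdot 10^{5}$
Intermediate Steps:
$D = \frac{338252}{330421}$ ($D = \left(-338252\right) \left(- \frac{1}{330421}\right) = \frac{338252}{330421} \approx 1.0237$)
$\frac{347 \left(-276\right) - 283}{-446949} - \frac{255549}{D} = \frac{347 \left(-276\right) - 283}{-446949} - \frac{255549}{\frac{338252}{330421}} = \left(-95772 - 283\right) \left(- \frac{1}{446949}\right) - \frac{84438756129}{338252} = \left(-96055\right) \left(- \frac{1}{446949}\right) - \frac{84438756129}{338252} = \frac{96055}{446949} - \frac{84438756129}{338252} = - \frac{37739785122304561}{151181393148}$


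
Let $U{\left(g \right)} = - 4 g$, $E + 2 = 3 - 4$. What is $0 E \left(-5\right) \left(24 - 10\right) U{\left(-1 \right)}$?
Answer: $0$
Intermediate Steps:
$E = -3$ ($E = -2 + \left(3 - 4\right) = -2 - 1 = -3$)
$0 E \left(-5\right) \left(24 - 10\right) U{\left(-1 \right)} = 0 \left(-3\right) \left(-5\right) \left(24 - 10\right) \left(\left(-4\right) \left(-1\right)\right) = 0 \left(-5\right) \left(24 - 10\right) 4 = 0 \cdot 14 \cdot 4 = 0 \cdot 4 = 0$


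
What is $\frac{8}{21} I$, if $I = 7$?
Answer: $\frac{8}{3} \approx 2.6667$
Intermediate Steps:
$\frac{8}{21} I = \frac{8}{21} \cdot 7 = \frac{8}{3}$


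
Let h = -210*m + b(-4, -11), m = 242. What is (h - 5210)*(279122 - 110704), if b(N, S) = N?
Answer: -9437134212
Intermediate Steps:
h = -50824 (h = -210*242 - 4 = -50820 - 4 = -50824)
(h - 5210)*(279122 - 110704) = (-50824 - 5210)*(279122 - 110704) = -56034*168418 = -9437134212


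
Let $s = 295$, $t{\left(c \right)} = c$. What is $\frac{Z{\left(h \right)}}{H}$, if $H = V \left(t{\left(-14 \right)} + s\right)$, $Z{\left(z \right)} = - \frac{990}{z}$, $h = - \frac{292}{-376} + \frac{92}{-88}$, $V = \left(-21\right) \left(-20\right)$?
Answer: $\frac{17061}{546826} \approx 0.0312$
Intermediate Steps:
$V = 420$
$h = - \frac{139}{517}$ ($h = \left(-292\right) \left(- \frac{1}{376}\right) + 92 \left(- \frac{1}{88}\right) = \frac{73}{94} - \frac{23}{22} = - \frac{139}{517} \approx -0.26886$)
$H = 118020$ ($H = 420 \left(-14 + 295\right) = 420 \cdot 281 = 118020$)
$\frac{Z{\left(h \right)}}{H} = \frac{\left(-990\right) \frac{1}{- \frac{139}{517}}}{118020} = \left(-990\right) \left(- \frac{517}{139}\right) \frac{1}{118020} = \frac{511830}{139} \cdot \frac{1}{118020} = \frac{17061}{546826}$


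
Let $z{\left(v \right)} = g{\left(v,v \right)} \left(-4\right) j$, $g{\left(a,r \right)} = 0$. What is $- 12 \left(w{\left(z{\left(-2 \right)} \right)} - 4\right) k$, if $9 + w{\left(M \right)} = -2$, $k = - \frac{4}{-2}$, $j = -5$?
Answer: $360$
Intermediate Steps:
$k = 2$ ($k = \left(-4\right) \left(- \frac{1}{2}\right) = 2$)
$z{\left(v \right)} = 0$ ($z{\left(v \right)} = 0 \left(-4\right) \left(-5\right) = 0 \left(-5\right) = 0$)
$w{\left(M \right)} = -11$ ($w{\left(M \right)} = -9 - 2 = -11$)
$- 12 \left(w{\left(z{\left(-2 \right)} \right)} - 4\right) k = - 12 \left(-11 - 4\right) 2 = \left(-12\right) \left(-15\right) 2 = 180 \cdot 2 = 360$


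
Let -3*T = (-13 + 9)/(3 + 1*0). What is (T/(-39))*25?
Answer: -100/351 ≈ -0.28490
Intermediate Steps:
T = 4/9 (T = -(-13 + 9)/(3*(3 + 1*0)) = -(-4)/(3*(3 + 0)) = -(-4)/(3*3) = -1/3*(-4/3) = 4/9 ≈ 0.44444)
(T/(-39))*25 = ((4/9)/(-39))*25 = -1/39*4/9*25 = -4/351*25 = -100/351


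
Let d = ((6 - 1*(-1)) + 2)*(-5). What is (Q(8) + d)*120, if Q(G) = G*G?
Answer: 2280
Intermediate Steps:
Q(G) = G²
d = -45 (d = ((6 + 1) + 2)*(-5) = (7 + 2)*(-5) = 9*(-5) = -45)
(Q(8) + d)*120 = (8² - 45)*120 = (64 - 45)*120 = 19*120 = 2280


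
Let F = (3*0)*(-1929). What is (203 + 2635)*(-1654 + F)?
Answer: -4694052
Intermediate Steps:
F = 0 (F = 0*(-1929) = 0)
(203 + 2635)*(-1654 + F) = (203 + 2635)*(-1654 + 0) = 2838*(-1654) = -4694052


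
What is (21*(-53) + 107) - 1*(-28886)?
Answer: 27880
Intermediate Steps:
(21*(-53) + 107) - 1*(-28886) = (-1113 + 107) + 28886 = -1006 + 28886 = 27880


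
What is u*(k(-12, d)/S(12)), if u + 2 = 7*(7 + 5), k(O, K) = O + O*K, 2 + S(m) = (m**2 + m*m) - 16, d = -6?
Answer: 164/9 ≈ 18.222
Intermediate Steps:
S(m) = -18 + 2*m**2 (S(m) = -2 + ((m**2 + m*m) - 16) = -2 + ((m**2 + m**2) - 16) = -2 + (2*m**2 - 16) = -2 + (-16 + 2*m**2) = -18 + 2*m**2)
k(O, K) = O + K*O
u = 82 (u = -2 + 7*(7 + 5) = -2 + 7*12 = -2 + 84 = 82)
u*(k(-12, d)/S(12)) = 82*((-12*(1 - 6))/(-18 + 2*12**2)) = 82*((-12*(-5))/(-18 + 2*144)) = 82*(60/(-18 + 288)) = 82*(60/270) = 82*(60*(1/270)) = 82*(2/9) = 164/9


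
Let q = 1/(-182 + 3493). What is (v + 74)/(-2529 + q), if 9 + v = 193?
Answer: -427119/4186759 ≈ -0.10202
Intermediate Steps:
v = 184 (v = -9 + 193 = 184)
q = 1/3311 ≈ 0.00030202
(v + 74)/(-2529 + q) = (184 + 74)/(-2529 + 1/3311) = 258/(-8373518/3311) = 258*(-3311/8373518) = -427119/4186759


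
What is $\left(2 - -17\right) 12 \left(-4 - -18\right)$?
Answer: $3192$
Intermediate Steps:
$\left(2 - -17\right) 12 \left(-4 - -18\right) = \left(2 + 17\right) 12 \left(-4 + 18\right) = 19 \cdot 12 \cdot 14 = 228 \cdot 14 = 3192$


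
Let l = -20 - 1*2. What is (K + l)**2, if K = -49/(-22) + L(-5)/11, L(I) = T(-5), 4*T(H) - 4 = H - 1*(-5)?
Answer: 187489/484 ≈ 387.37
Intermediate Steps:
T(H) = 9/4 + H/4 (T(H) = 1 + (H - 1*(-5))/4 = 1 + (H + 5)/4 = 1 + (5 + H)/4 = 1 + (5/4 + H/4) = 9/4 + H/4)
L(I) = 1 (L(I) = 9/4 + (1/4)*(-5) = 9/4 - 5/4 = 1)
K = 51/22 (K = -49/(-22) + 1/11 = -49*(-1/22) + 1*(1/11) = 49/22 + 1/11 = 51/22 ≈ 2.3182)
l = -22 (l = -20 - 2 = -22)
(K + l)**2 = (51/22 - 22)**2 = (-433/22)**2 = 187489/484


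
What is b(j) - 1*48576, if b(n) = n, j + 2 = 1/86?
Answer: -4177707/86 ≈ -48578.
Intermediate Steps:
j = -171/86 (j = -2 + 1/86 = -171/86 ≈ -1.9884)
b(j) - 1*48576 = -171/86 - 1*48576 = -171/86 - 48576 = -4177707/86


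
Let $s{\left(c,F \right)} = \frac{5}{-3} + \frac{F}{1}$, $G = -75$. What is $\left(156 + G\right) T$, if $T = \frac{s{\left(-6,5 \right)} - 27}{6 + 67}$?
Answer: $- \frac{1917}{73} \approx -26.26$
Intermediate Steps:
$s{\left(c,F \right)} = - \frac{5}{3} + F$ ($s{\left(c,F \right)} = 5 \left(- \frac{1}{3}\right) + F 1 = - \frac{5}{3} + F$)
$T = - \frac{71}{219}$ ($T = \frac{\left(- \frac{5}{3} + 5\right) - 27}{6 + 67} = \frac{\frac{10}{3} - 27}{73} = \left(- \frac{71}{3}\right) \frac{1}{73} = - \frac{71}{219} \approx -0.3242$)
$\left(156 + G\right) T = \left(156 - 75\right) \left(- \frac{71}{219}\right) = 81 \left(- \frac{71}{219}\right) = - \frac{1917}{73}$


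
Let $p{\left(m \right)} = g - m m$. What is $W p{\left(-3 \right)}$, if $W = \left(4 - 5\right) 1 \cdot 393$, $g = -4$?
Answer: $5109$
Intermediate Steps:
$p{\left(m \right)} = -4 - m^{2}$ ($p{\left(m \right)} = -4 - m m = -4 - m^{2}$)
$W = -393$ ($W = \left(-1\right) 1 \cdot 393 = \left(-1\right) 393 = -393$)
$W p{\left(-3 \right)} = - 393 \left(-4 - \left(-3\right)^{2}\right) = - 393 \left(-4 - 9\right) = \left(-393\right) \left(-13\right) = 5109$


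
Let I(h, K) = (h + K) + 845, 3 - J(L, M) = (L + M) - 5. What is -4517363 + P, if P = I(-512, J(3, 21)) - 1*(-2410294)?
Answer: -2106752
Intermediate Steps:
J(L, M) = 8 - L - M (J(L, M) = 3 - ((L + M) - 5) = 3 - (-5 + L + M) = 3 + (5 - L - M) = 8 - L - M)
I(h, K) = 845 + K + h (I(h, K) = (K + h) + 845 = 845 + K + h)
P = 2410611 (P = (845 + (8 - 1*3 - 1*21) - 512) - 1*(-2410294) = (845 + (8 - 3 - 21) - 512) + 2410294 = (845 - 16 - 512) + 2410294 = 317 + 2410294 = 2410611)
-4517363 + P = -4517363 + 2410611 = -2106752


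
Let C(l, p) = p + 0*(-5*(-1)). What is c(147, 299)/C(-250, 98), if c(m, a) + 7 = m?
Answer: 10/7 ≈ 1.4286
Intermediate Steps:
c(m, a) = -7 + m
C(l, p) = p (C(l, p) = p + 0*5 = p + 0 = p)
c(147, 299)/C(-250, 98) = (-7 + 147)/98 = 140*(1/98) = 10/7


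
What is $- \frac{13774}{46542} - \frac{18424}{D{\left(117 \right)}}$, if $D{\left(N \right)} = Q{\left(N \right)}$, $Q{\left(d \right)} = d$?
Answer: $- \frac{143183561}{907569} \approx -157.77$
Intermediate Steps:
$D{\left(N \right)} = N$
$- \frac{13774}{46542} - \frac{18424}{D{\left(117 \right)}} = - \frac{13774}{46542} - \frac{18424}{117} = \left(-13774\right) \frac{1}{46542} - \frac{18424}{117} = - \frac{6887}{23271} - \frac{18424}{117} = - \frac{143183561}{907569}$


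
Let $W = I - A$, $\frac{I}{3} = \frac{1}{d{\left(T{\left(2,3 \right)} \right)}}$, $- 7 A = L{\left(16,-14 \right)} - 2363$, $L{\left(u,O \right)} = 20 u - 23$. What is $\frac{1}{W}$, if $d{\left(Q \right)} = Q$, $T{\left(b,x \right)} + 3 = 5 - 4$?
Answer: $- \frac{14}{4153} \approx -0.0033711$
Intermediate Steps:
$T{\left(b,x \right)} = -2$ ($T{\left(b,x \right)} = -3 + \left(5 - 4\right) = -3 + 1 = -2$)
$L{\left(u,O \right)} = -23 + 20 u$
$A = \frac{2066}{7}$ ($A = - \frac{\left(-23 + 20 \cdot 16\right) - 2363}{7} = - \frac{\left(-23 + 320\right) - 2363}{7} = - \frac{297 - 2363}{7} = \left(- \frac{1}{7}\right) \left(-2066\right) = \frac{2066}{7} \approx 295.14$)
$I = - \frac{3}{2}$ ($I = \frac{3}{-2} = 3 \left(- \frac{1}{2}\right) = - \frac{3}{2} \approx -1.5$)
$W = - \frac{4153}{14}$ ($W = - \frac{3}{2} - \frac{2066}{7} = - \frac{4153}{14} \approx -296.64$)
$\frac{1}{W} = \frac{1}{- \frac{4153}{14}} = - \frac{14}{4153}$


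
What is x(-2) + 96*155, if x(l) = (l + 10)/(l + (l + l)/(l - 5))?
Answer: 74372/5 ≈ 14874.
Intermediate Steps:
x(l) = (10 + l)/(l + 2*l/(-5 + l)) (x(l) = (10 + l)/(l + (2*l)/(-5 + l)) = (10 + l)/(l + 2*l/(-5 + l)))
x(-2) + 96*155 = (-50 + (-2)² + 5*(-2))/((-2)*(-3 - 2)) + 96*155 = -½*(-50 + 4 - 10)/(-5) + 14880 = -½*(-⅕)*(-56) + 14880 = -28/5 + 14880 = 74372/5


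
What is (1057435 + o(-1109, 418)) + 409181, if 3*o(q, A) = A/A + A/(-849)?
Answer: 3735471383/2547 ≈ 1.4666e+6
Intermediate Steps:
o(q, A) = 1/3 - A/2547 (o(q, A) = (A/A + A/(-849))/3 = (1 + A*(-1/849))/3 = (1 - A/849)/3 = 1/3 - A/2547)
(1057435 + o(-1109, 418)) + 409181 = (1057435 + (1/3 - 1/2547*418)) + 409181 = (1057435 + (1/3 - 418/2547)) + 409181 = (1057435 + 431/2547) + 409181 = 2693287376/2547 + 409181 = 3735471383/2547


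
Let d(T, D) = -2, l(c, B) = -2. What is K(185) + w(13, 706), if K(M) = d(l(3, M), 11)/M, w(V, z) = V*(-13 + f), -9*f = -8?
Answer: -262163/1665 ≈ -157.46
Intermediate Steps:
f = 8/9 (f = -⅑*(-8) = 8/9 ≈ 0.88889)
w(V, z) = -109*V/9 (w(V, z) = V*(-13 + 8/9) = V*(-109/9) = -109*V/9)
K(M) = -2/M
K(185) + w(13, 706) = -2/185 - 109/9*13 = -2*1/185 - 1417/9 = -2/185 - 1417/9 = -262163/1665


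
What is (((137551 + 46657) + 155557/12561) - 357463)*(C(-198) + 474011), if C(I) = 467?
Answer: -1032511812090044/12561 ≈ -8.2200e+10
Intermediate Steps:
(((137551 + 46657) + 155557/12561) - 357463)*(C(-198) + 474011) = (((137551 + 46657) + 155557/12561) - 357463)*(467 + 474011) = ((184208 + 155557*(1/12561)) - 357463)*474478 = ((184208 + 155557/12561) - 357463)*474478 = (2313992245/12561 - 357463)*474478 = -2176100498/12561*474478 = -1032511812090044/12561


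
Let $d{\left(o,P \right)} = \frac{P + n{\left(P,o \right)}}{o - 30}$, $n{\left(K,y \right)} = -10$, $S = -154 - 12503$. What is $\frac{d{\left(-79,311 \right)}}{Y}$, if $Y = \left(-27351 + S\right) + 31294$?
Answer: $\frac{301}{949826} \approx 0.0003169$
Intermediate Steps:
$S = -12657$
$d{\left(o,P \right)} = \frac{-10 + P}{-30 + o}$ ($d{\left(o,P \right)} = \frac{P - 10}{o - 30} = \frac{-10 + P}{-30 + o}$)
$Y = -8714$ ($Y = \left(-27351 - 12657\right) + 31294 = -40008 + 31294 = -8714$)
$\frac{d{\left(-79,311 \right)}}{Y} = \frac{\frac{1}{-30 - 79} \left(-10 + 311\right)}{-8714} = \frac{1}{-109} \cdot 301 \left(- \frac{1}{8714}\right) = \left(- \frac{1}{109}\right) 301 \left(- \frac{1}{8714}\right) = \left(- \frac{301}{109}\right) \left(- \frac{1}{8714}\right) = \frac{301}{949826}$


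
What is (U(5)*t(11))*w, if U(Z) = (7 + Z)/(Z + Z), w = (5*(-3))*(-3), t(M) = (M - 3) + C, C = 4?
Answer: 648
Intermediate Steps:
t(M) = 1 + M (t(M) = (M - 3) + 4 = (-3 + M) + 4 = 1 + M)
w = 45 (w = -15*(-3) = 45)
U(Z) = (7 + Z)/(2*Z) (U(Z) = (7 + Z)/((2*Z)) = (7 + Z)*(1/(2*Z)) = (7 + Z)/(2*Z))
(U(5)*t(11))*w = (((½)*(7 + 5)/5)*(1 + 11))*45 = (((½)*(⅕)*12)*12)*45 = ((6/5)*12)*45 = (72/5)*45 = 648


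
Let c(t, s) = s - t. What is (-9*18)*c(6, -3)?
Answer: 1458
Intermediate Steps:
(-9*18)*c(6, -3) = (-9*18)*(-3 - 1*6) = -162*(-3 - 6) = -162*(-9) = 1458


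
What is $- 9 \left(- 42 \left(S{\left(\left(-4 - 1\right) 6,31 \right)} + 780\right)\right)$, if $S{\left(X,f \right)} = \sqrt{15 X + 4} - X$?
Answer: $306180 + 378 i \sqrt{446} \approx 3.0618 \cdot 10^{5} + 7982.9 i$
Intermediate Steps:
$S{\left(X,f \right)} = \sqrt{4 + 15 X} - X$
$- 9 \left(- 42 \left(S{\left(\left(-4 - 1\right) 6,31 \right)} + 780\right)\right) = - 9 \left(- 42 \left(\left(\sqrt{4 + 15 \left(-4 - 1\right) 6} - \left(-4 - 1\right) 6\right) + 780\right)\right) = - 9 \left(- 42 \left(\left(\sqrt{4 + 15 \left(\left(-5\right) 6\right)} - \left(-5\right) 6\right) + 780\right)\right) = - 9 \left(- 42 \left(\left(\sqrt{4 + 15 \left(-30\right)} - -30\right) + 780\right)\right) = - 9 \left(- 42 \left(\left(\sqrt{4 - 450} + 30\right) + 780\right)\right) = - 9 \left(- 42 \left(\left(\sqrt{-446} + 30\right) + 780\right)\right) = - 9 \left(- 42 \left(\left(i \sqrt{446} + 30\right) + 780\right)\right) = - 9 \left(- 42 \left(\left(30 + i \sqrt{446}\right) + 780\right)\right) = - 9 \left(- 42 \left(810 + i \sqrt{446}\right)\right) = - 9 \left(-34020 - 42 i \sqrt{446}\right) = 306180 + 378 i \sqrt{446}$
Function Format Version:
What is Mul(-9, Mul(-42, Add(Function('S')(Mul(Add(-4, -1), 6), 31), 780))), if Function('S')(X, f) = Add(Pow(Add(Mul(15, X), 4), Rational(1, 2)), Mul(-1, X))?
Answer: Add(306180, Mul(378, I, Pow(446, Rational(1, 2)))) ≈ Add(3.0618e+5, Mul(7982.9, I))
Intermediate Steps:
Function('S')(X, f) = Add(Pow(Add(4, Mul(15, X)), Rational(1, 2)), Mul(-1, X))
Mul(-9, Mul(-42, Add(Function('S')(Mul(Add(-4, -1), 6), 31), 780))) = Mul(-9, Mul(-42, Add(Add(Pow(Add(4, Mul(15, Mul(Add(-4, -1), 6))), Rational(1, 2)), Mul(-1, Mul(Add(-4, -1), 6))), 780))) = Mul(-9, Mul(-42, Add(Add(Pow(Add(4, Mul(15, Mul(-5, 6))), Rational(1, 2)), Mul(-1, Mul(-5, 6))), 780))) = Mul(-9, Mul(-42, Add(Add(Pow(Add(4, Mul(15, -30)), Rational(1, 2)), Mul(-1, -30)), 780))) = Mul(-9, Mul(-42, Add(Add(Pow(Add(4, -450), Rational(1, 2)), 30), 780))) = Mul(-9, Mul(-42, Add(Add(Pow(-446, Rational(1, 2)), 30), 780))) = Mul(-9, Mul(-42, Add(Add(Mul(I, Pow(446, Rational(1, 2))), 30), 780))) = Mul(-9, Mul(-42, Add(Add(30, Mul(I, Pow(446, Rational(1, 2)))), 780))) = Mul(-9, Mul(-42, Add(810, Mul(I, Pow(446, Rational(1, 2)))))) = Mul(-9, Add(-34020, Mul(-42, I, Pow(446, Rational(1, 2))))) = Add(306180, Mul(378, I, Pow(446, Rational(1, 2))))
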